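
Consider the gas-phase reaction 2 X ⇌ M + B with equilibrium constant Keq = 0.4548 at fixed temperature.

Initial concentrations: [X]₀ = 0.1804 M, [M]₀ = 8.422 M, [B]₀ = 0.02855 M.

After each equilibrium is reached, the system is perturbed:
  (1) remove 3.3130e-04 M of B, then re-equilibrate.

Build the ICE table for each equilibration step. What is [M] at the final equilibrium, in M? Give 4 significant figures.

[M]_eq = 8.397 M

Q₀ = 7.388 vs Keq = 0.4548 ⇒ Q>K, reverse
Step 1:
                  X         M         B
  I          0.1804     8.422   0.02855
  C         0.05128  -0.02564  -0.02564
  E          0.2317     8.396  0.002908
  solve Keq expr → x = -0.02564; check Q = 0.4548
Then remove 3.3130e-04 M of B.
Step 2:
                  X         M         B
  I          0.2317     8.396  0.002576
  C       -6.3076e-04 3.1538e-04 3.1538e-04
  E          0.2311     8.397  0.002892
  solve Keq expr → x = 3.1538e-04; check Q = 0.4548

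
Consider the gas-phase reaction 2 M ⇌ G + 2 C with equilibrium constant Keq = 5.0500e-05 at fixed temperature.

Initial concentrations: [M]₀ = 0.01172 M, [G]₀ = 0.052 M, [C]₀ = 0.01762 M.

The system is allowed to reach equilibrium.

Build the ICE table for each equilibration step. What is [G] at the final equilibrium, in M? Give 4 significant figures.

[G]_eq = 0.04367 M

Q₀ = 0.1175 vs Keq = 5.0500e-05 ⇒ Q>K, reverse
Step 1:
                   M          G          C
  init       0.01172      0.052    0.01762
  Δ          0.01666  -0.008328   -0.01666
  eq         0.02838    0.04367 9.6489e-04
  solve Keq expr → x = -0.008328; check Q = 5.0500e-05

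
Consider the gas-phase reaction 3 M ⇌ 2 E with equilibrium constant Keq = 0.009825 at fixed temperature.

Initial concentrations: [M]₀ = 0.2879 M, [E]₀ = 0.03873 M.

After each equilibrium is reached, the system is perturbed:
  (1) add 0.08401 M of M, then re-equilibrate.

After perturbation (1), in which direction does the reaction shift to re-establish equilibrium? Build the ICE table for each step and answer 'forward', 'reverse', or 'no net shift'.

Direction: forward

Q₀ = 0.06286 vs Keq = 0.009825 ⇒ Q>K, reverse
Step 1:
                   M          E
  I           0.2879    0.03873
  C          0.03128   -0.02086
  E           0.3192    0.01787
  solve Keq expr → x = -0.01043; check Q = 0.009825
Then add 0.08401 M of M.
Step 2:
                   M          E
  I           0.4032    0.01787
  C        -0.009865   0.006577
  E           0.3933    0.02445
  solve Keq expr → x = 0.003288; check Q = 0.009825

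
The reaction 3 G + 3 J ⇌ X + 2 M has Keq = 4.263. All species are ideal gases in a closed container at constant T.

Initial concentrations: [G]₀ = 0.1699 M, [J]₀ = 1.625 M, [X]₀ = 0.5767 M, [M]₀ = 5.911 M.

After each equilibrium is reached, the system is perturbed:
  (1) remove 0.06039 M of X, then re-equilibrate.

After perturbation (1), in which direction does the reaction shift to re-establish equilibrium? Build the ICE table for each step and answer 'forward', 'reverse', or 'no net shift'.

Direction: forward

Q₀ = 957.5 vs Keq = 4.263 ⇒ Q>K, reverse
Step 1:
                   G          J          X          M
  init        0.1699      1.625     0.5767      5.911
  Δ           0.5053     0.5053    -0.1684    -0.3369
  eq          0.6752       2.13     0.4083      5.574
  solve Keq expr → x = -0.1684; check Q = 4.263
Then remove 0.06039 M of X.
Step 2:
                   G          J          X          M
  init        0.6752       2.13     0.3479      5.574
  Δ         -0.02248   -0.02248   0.007492    0.01498
  eq          0.6527      2.108     0.3554      5.589
  solve Keq expr → x = 0.007492; check Q = 4.263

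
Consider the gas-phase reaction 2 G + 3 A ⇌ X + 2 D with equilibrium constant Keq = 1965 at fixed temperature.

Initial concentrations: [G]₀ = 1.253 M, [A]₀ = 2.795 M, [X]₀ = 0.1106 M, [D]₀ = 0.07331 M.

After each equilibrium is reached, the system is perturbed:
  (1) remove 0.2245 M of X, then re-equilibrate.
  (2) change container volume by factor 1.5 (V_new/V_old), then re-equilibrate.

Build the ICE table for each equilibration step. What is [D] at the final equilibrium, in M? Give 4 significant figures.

Q₀ = 1.7339e-05 vs Keq = 1965 ⇒ Q<K, forward
Step 1:
                  G         A         X         D
  init        1.253     2.795    0.1106   0.07331
  Δ          -1.226    -1.839    0.6131     1.226
  eq         0.0267    0.9556    0.7237       1.3
  solve Keq expr → x = 0.6131; check Q = 1965
Then remove 0.2245 M of X.
Step 2:
                  G         A         X         D
  init       0.0267    0.9556    0.4992       1.3
  Δ       -0.004185 -0.006278  0.002093  0.004185
  eq        0.02252    0.9493    0.5013     1.304
  solve Keq expr → x = 0.002093; check Q = 1965
Then change container volume by factor 1.5 (V_new/V_old).
Step 3:
                  G         A         X         D
  init      0.01501    0.6329    0.3342    0.8692
  Δ          0.0067   0.01005  -0.00335   -0.0067
  eq        0.02171    0.6429    0.3309    0.8625
  solve Keq expr → x = -0.00335; check Q = 1965

[D]_eq = 0.8625 M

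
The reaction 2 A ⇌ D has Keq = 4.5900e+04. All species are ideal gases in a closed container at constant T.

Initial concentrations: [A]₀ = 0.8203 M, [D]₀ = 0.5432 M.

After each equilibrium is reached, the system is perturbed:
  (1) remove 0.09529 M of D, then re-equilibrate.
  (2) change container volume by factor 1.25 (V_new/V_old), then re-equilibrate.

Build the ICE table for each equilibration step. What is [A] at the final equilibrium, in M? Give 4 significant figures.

Q₀ = 0.8073 vs Keq = 4.5900e+04 ⇒ Q<K, forward
Step 1:
                    A           D
  Initial      0.8203      0.5432
  Change      -0.8157      0.4079
  Equil      0.004552      0.9511
  solve Keq expr → x = 0.4079; check Q = 4.5900e+04
Then remove 0.09529 M of D.
Step 2:
                    A           D
  Initial    0.004552      0.8558
  Change  -2.3376e-04  1.1688e-04
  Equil      0.004318      0.8559
  solve Keq expr → x = 1.1688e-04; check Q = 4.5900e+04
Then change container volume by factor 1.25 (V_new/V_old).
Step 3:
                    A           D
  Initial    0.003455      0.6847
  Change   4.0718e-04 -2.0359e-04
  Equil      0.003862      0.6845
  solve Keq expr → x = -2.0359e-04; check Q = 4.5900e+04

[A]_eq = 0.003862 M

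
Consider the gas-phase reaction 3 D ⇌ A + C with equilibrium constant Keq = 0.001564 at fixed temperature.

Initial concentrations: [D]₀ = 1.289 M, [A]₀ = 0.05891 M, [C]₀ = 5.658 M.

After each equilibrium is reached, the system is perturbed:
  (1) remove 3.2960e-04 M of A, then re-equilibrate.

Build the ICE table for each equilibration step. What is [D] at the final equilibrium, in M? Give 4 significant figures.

Q₀ = 0.1556 vs Keq = 0.001564 ⇒ Q>K, reverse
Step 1:
                    D           A           C
  Initial       1.289     0.05891       5.658
  Change       0.1741    -0.05804    -0.05804
  Equil         1.463  8.7474e-04         5.6
  solve Keq expr → x = -0.05804; check Q = 0.001564
Then remove 3.2960e-04 M of A.
Step 2:
                    D           A           C
  Initial       1.463  5.4514e-04         5.6
  Change  -9.8336e-04  3.2779e-04  3.2779e-04
  Equil         1.462  8.7293e-04         5.6
  solve Keq expr → x = 3.2779e-04; check Q = 0.001564

[D]_eq = 1.462 M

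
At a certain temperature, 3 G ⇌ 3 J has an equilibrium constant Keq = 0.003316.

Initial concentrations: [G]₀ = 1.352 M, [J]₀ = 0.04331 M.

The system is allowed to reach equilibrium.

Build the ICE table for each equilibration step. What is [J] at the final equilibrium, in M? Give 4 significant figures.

[J]_eq = 0.1811 M

Q₀ = 3.2873e-05 vs Keq = 0.003316 ⇒ Q<K, forward
Step 1:
                    G           J
  I             1.352     0.04331
  C           -0.1378      0.1378
  E             1.214      0.1811
  solve Keq expr → x = 0.04592; check Q = 0.003316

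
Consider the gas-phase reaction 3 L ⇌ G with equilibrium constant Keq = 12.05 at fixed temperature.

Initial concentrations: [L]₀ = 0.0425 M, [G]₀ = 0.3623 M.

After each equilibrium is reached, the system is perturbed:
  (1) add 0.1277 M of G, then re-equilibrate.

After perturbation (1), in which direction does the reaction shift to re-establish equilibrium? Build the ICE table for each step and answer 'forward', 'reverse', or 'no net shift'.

Direction: reverse

Q₀ = 4720 vs Keq = 12.05 ⇒ Q>K, reverse
Step 1:
                  L         G
  init       0.0425    0.3623
  Δ          0.2433  -0.08109
  eq         0.2858    0.2812
  solve Keq expr → x = -0.08109; check Q = 12.05
Then add 0.1277 M of G.
Step 2:
                  L         G
  init       0.2858    0.4089
  Δ         0.03489  -0.01163
  eq         0.3207    0.3973
  solve Keq expr → x = -0.01163; check Q = 12.05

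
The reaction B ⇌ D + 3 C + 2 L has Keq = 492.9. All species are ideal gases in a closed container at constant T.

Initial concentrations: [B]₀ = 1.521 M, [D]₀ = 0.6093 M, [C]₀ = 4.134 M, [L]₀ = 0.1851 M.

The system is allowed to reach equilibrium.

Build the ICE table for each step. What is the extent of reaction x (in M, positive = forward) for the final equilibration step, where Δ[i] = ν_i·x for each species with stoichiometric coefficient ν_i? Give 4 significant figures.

Q₀ = 0.9697 vs Keq = 492.9 ⇒ Q<K, forward
Step 1:
                  B         D         C         L
  init        1.521    0.6093     4.134    0.1851
  Δ         -0.5896    0.5896     1.769     1.179
  eq         0.9314     1.199     5.903     1.364
  solve Keq expr → x = 0.5896; check Q = 492.9

x = 0.5896 M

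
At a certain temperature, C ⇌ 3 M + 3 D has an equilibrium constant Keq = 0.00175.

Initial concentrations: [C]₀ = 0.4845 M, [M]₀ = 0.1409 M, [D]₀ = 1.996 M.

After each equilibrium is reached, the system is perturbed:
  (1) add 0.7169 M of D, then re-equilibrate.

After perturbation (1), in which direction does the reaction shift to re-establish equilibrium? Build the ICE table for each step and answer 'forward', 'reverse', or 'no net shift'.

Q₀ = 0.04591 vs Keq = 0.00175 ⇒ Q>K, reverse
Step 1:
                   C          M          D
  I           0.4845     0.1409      1.996
  C          0.03008   -0.09023   -0.09023
  E           0.5146    0.05067      1.906
  solve Keq expr → x = -0.03008; check Q = 0.00175
Then add 0.7169 M of D.
Step 2:
                   C          M          D
  I           0.5146    0.05067      2.623
  C         0.004517   -0.01355   -0.01355
  E           0.5191    0.03712      2.609
  solve Keq expr → x = -0.004517; check Q = 0.00175

Direction: reverse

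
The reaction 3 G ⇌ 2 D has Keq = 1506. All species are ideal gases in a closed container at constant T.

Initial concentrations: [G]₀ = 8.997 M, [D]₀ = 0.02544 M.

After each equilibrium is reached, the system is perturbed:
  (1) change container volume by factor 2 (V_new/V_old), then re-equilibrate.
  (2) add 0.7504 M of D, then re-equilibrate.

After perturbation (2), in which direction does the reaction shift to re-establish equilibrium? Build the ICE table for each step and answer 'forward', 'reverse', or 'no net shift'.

Direction: reverse

Q₀ = 8.8867e-07 vs Keq = 1506 ⇒ Q<K, forward
Step 1:
                    G           D
  Initial       8.997     0.02544
  Change       -8.714       5.809
  Equil        0.2828       5.835
  solve Keq expr → x = 2.905; check Q = 1506
Then change container volume by factor 2 (V_new/V_old).
Step 2:
                    G           D
  Initial      0.1414       2.917
  Change      0.03578    -0.02385
  Equil        0.1772       2.894
  solve Keq expr → x = -0.01193; check Q = 1506
Then add 0.7504 M of D.
Step 3:
                    G           D
  Initial      0.1772       3.644
  Change      0.02871    -0.01914
  Equil        0.2059       3.625
  solve Keq expr → x = -0.009571; check Q = 1506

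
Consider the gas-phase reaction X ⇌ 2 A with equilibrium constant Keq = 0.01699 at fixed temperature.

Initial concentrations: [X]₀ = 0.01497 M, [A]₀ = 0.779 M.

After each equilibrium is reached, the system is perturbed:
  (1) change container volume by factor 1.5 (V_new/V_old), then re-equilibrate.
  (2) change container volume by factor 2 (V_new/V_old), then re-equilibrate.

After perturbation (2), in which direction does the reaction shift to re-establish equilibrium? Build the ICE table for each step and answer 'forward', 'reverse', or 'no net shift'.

Direction: forward

Q₀ = 40.54 vs Keq = 0.01699 ⇒ Q>K, reverse
Step 1:
                   X          A
  init       0.01497      0.779
  Δ           0.3501    -0.7002
  eq          0.3651    0.07876
  solve Keq expr → x = -0.3501; check Q = 0.01699
Then change container volume by factor 1.5 (V_new/V_old).
Step 2:
                   X          A
  init        0.2434    0.05251
  Δ        -0.005533    0.01107
  eq          0.2379    0.06357
  solve Keq expr → x = 0.005533; check Q = 0.01699
Then change container volume by factor 2 (V_new/V_old).
Step 3:
                   X          A
  init        0.1189    0.03179
  Δ        -0.006008    0.01202
  eq          0.1129     0.0438
  solve Keq expr → x = 0.006008; check Q = 0.01699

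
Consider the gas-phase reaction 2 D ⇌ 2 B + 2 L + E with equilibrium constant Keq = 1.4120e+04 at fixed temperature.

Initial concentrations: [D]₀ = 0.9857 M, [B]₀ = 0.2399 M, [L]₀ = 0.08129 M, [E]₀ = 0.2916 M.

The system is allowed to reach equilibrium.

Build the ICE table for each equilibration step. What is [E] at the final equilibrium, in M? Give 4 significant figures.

[E]_eq = 0.7797 M

Q₀ = 1.1414e-04 vs Keq = 1.4120e+04 ⇒ Q<K, forward
Step 1:
                    D           B           L           E
  Initial      0.9857      0.2399     0.08129      0.2916
  Change      -0.9761      0.9761      0.9761      0.4881
  Equil      0.009555       1.216       1.057      0.7797
  solve Keq expr → x = 0.4881; check Q = 1.4120e+04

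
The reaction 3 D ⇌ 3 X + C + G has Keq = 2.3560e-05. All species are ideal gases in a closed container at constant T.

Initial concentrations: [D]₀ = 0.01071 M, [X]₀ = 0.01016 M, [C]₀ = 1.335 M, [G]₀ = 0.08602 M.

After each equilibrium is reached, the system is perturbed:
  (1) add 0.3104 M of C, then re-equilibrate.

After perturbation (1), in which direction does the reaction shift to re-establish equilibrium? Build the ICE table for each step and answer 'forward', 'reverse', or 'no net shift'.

Direction: reverse

Q₀ = 0.09804 vs Keq = 2.3560e-05 ⇒ Q>K, reverse
Step 1:
                   D          X          C          G
  init       0.01071    0.01016      1.335    0.08602
  Δ         0.008984  -0.008984  -0.002995  -0.002995
  eq         0.01969   0.001176      1.332    0.08303
  solve Keq expr → x = -0.002995; check Q = 2.3560e-05
Then add 0.3104 M of C.
Step 2:
                   D          X          C          G
  init       0.01969   0.001176      1.642    0.08303
  Δ       7.5032e-05 -7.5032e-05 -2.5011e-05 -2.5011e-05
  eq         0.01977   0.001101      1.642      0.083
  solve Keq expr → x = -2.5011e-05; check Q = 2.3560e-05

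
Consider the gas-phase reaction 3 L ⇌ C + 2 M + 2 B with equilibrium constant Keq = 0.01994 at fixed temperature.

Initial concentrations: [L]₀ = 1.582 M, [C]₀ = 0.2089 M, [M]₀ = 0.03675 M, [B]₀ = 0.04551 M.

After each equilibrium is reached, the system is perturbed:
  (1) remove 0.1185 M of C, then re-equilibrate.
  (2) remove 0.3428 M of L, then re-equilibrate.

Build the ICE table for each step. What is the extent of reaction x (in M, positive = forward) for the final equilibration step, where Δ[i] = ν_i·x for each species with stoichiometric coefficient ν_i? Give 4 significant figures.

Q₀ = 1.4759e-07 vs Keq = 0.01994 ⇒ Q<K, forward
Step 1:
                   L          C          M          B
  init         1.582     0.2089    0.03675    0.04551
  Δ          -0.6202     0.2067     0.4134     0.4134
  eq          0.9618     0.4156     0.4502      0.459
  solve Keq expr → x = 0.2067; check Q = 0.01994
Then remove 0.1185 M of C.
Step 2:
                   L          C          M          B
  init        0.9618     0.2971     0.4502      0.459
  Δ         -0.03355    0.01118    0.02237    0.02237
  eq          0.9283     0.3083     0.4726     0.4813
  solve Keq expr → x = 0.01118; check Q = 0.01994
Then remove 0.3428 M of L.
Step 3:
                   L          C          M          B
  init        0.5855     0.3083     0.4726     0.4813
  Δ           0.1159   -0.03863   -0.07726   -0.07726
  eq          0.7014     0.2697     0.3953     0.4041
  solve Keq expr → x = -0.03863; check Q = 0.01994

x = -0.03863 M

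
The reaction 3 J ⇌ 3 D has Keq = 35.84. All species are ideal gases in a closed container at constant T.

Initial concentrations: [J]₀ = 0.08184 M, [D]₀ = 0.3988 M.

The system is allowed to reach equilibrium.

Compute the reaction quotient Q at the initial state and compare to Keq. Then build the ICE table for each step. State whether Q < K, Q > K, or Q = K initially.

Q₀ = 115.7; Q > K (proceeds reverse)

Q₀ = 115.7 vs Keq = 35.84 ⇒ Q>K, reverse
Step 1:
                    J           D
  Initial     0.08184      0.3988
  Change      0.03001    -0.03001
  Equil        0.1119      0.3688
  solve Keq expr → x = -0.01; check Q = 35.84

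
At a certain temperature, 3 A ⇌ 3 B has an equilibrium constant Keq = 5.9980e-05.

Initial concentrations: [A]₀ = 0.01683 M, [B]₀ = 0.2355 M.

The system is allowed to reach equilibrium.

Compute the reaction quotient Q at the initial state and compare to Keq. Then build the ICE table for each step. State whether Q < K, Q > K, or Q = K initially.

Q₀ = 2740 vs Keq = 5.9980e-05 ⇒ Q>K, reverse
Step 1:
                  A         B
  init      0.01683    0.2355
  Δ           0.226    -0.226
  eq         0.2428  0.009505
  solve Keq expr → x = -0.07533; check Q = 5.9980e-05

Q₀ = 2740; Q > K (proceeds reverse)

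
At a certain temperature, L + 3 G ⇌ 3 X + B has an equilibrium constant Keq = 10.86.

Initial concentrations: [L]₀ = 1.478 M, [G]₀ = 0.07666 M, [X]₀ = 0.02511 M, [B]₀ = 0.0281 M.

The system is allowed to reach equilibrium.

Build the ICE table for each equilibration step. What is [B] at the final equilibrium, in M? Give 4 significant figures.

Q₀ = 6.6814e-04 vs Keq = 10.86 ⇒ Q<K, forward
Step 1:
                    L           G           X           B
  init          1.478     0.07666     0.02511      0.0281
  Δ          -0.02123    -0.06369     0.06369     0.02123
  eq            1.457     0.01297      0.0888     0.04933
  solve Keq expr → x = 0.02123; check Q = 10.86

[B]_eq = 0.04933 M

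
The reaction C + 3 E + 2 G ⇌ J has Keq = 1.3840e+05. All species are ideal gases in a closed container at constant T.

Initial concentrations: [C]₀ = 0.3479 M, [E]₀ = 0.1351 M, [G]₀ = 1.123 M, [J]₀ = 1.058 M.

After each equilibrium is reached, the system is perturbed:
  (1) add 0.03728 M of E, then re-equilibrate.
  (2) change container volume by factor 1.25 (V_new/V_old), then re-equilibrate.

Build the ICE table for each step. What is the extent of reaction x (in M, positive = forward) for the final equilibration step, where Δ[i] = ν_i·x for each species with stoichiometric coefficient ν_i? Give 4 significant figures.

x = -0.003393 M

Q₀ = 977.9 vs Keq = 1.3840e+05 ⇒ Q<K, forward
Step 1:
                  C         E         G         J
  Initial    0.3479    0.1351     1.123     1.058
  Change   -0.03557   -0.1067  -0.07114   0.03557
  Equil      0.3123   0.02838     1.052     1.094
  solve Keq expr → x = 0.03557; check Q = 1.3840e+05
Then add 0.03728 M of E.
Step 2:
                  C         E         G         J
  Initial    0.3123   0.06566     1.052     1.094
  Change   -0.01212  -0.03635  -0.02423   0.01212
  Equil      0.3002   0.02932     1.028     1.106
  solve Keq expr → x = 0.01212; check Q = 1.3840e+05
Then change container volume by factor 1.25 (V_new/V_old).
Step 3:
                  C         E         G         J
  Initial    0.2402   0.02345    0.8221    0.8845
  Change   0.003393   0.01018  0.006786 -0.003393
  Equil      0.2436   0.03363    0.8289    0.8812
  solve Keq expr → x = -0.003393; check Q = 1.3840e+05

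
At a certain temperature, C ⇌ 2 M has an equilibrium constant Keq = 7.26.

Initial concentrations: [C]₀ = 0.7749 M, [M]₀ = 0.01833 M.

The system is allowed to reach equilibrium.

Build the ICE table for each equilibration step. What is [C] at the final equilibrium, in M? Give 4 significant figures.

Q₀ = 4.3359e-04 vs Keq = 7.26 ⇒ Q<K, forward
Step 1:
                    C           M
  I            0.7749     0.01833
  C           -0.5822       1.164
  E            0.1927       1.183
  solve Keq expr → x = 0.5822; check Q = 7.26

[C]_eq = 0.1927 M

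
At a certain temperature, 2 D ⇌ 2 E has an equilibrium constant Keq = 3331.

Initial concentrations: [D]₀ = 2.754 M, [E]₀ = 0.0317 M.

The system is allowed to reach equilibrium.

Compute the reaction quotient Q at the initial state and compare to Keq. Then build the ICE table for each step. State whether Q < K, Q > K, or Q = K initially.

Q₀ = 1.3249e-04 vs Keq = 3331 ⇒ Q<K, forward
Step 1:
                  D         E
  Initial     2.754    0.0317
  Change     -2.707     2.707
  Equil     0.04744     2.738
  solve Keq expr → x = 1.353; check Q = 3331

Q₀ = 1.3249e-04; Q < K (proceeds forward)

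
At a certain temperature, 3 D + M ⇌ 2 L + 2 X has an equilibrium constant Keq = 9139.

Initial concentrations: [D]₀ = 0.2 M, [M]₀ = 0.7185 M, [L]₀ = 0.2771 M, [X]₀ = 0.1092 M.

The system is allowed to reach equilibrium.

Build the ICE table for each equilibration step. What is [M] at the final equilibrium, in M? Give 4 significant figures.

[M]_eq = 0.6556 M

Q₀ = 0.1593 vs Keq = 9139 ⇒ Q<K, forward
Step 1:
                   D          M          L          X
  init           0.2     0.7185     0.2771     0.1092
  Δ          -0.1886   -0.06286     0.1257     0.1257
  eq         0.01143     0.6556     0.4028     0.2349
  solve Keq expr → x = 0.06286; check Q = 9139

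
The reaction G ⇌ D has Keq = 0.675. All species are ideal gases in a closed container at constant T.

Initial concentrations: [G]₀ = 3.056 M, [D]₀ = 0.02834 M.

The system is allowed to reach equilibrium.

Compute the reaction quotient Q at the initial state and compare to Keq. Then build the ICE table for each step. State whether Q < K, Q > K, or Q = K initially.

Q₀ = 0.009274 vs Keq = 0.675 ⇒ Q<K, forward
Step 1:
                   G          D
  init         3.056    0.02834
  Δ           -1.215      1.215
  eq           1.841      1.243
  solve Keq expr → x = 1.215; check Q = 0.675

Q₀ = 0.009274; Q < K (proceeds forward)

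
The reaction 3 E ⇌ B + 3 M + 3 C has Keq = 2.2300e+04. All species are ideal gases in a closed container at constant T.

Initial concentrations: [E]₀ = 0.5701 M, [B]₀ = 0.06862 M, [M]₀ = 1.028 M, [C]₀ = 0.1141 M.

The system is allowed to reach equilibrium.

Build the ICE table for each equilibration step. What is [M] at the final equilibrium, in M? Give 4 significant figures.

[M]_eq = 1.575 M

Q₀ = 5.9763e-04 vs Keq = 2.2300e+04 ⇒ Q<K, forward
Step 1:
                  E         B         M         C
  init       0.5701   0.06862     1.028    0.1141
  Δ         -0.5468    0.1823    0.5468    0.5468
  eq        0.02332    0.2509     1.575    0.6609
  solve Keq expr → x = 0.1823; check Q = 2.2300e+04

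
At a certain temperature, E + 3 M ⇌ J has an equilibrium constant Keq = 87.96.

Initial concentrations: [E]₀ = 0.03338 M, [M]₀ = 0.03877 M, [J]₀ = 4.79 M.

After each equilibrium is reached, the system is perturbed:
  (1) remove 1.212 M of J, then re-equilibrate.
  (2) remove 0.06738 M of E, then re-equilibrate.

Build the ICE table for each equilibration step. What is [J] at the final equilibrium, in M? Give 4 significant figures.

[J]_eq = 3.384 M

Q₀ = 2.4624e+06 vs Keq = 87.96 ⇒ Q>K, reverse
Step 1:
                    E           M           J
  init        0.03338     0.03877        4.79
  Δ            0.1919      0.5757     -0.1919
  eq           0.2253      0.6145       4.598
  solve Keq expr → x = -0.1919; check Q = 87.96
Then remove 1.212 M of J.
Step 2:
                    E           M           J
  init         0.2253      0.6145       3.386
  Δ          -0.01522    -0.04565     0.01522
  eq           0.2101      0.5688       3.401
  solve Keq expr → x = 0.01522; check Q = 87.96
Then remove 0.06738 M of E.
Step 3:
                    E           M           J
  init         0.1427      0.5688       3.401
  Δ           0.01755     0.05265    -0.01755
  eq           0.1602      0.6215       3.384
  solve Keq expr → x = -0.01755; check Q = 87.96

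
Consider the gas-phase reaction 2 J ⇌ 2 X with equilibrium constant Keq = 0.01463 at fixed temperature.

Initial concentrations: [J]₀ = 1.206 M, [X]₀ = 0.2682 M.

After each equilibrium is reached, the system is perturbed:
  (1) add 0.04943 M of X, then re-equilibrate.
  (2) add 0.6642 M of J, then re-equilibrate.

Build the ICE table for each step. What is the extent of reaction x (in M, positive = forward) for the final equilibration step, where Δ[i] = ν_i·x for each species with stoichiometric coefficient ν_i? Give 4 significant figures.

x = 0.03583 M

Q₀ = 0.04946 vs Keq = 0.01463 ⇒ Q>K, reverse
Step 1:
                    J           X
  init          1.206      0.2682
  Δ            0.1091     -0.1091
  eq            1.315      0.1591
  solve Keq expr → x = -0.05456; check Q = 0.01463
Then add 0.04943 M of X.
Step 2:
                    J           X
  init          1.315      0.2085
  Δ            0.0441     -0.0441
  eq            1.359      0.1644
  solve Keq expr → x = -0.02205; check Q = 0.01463
Then add 0.6642 M of J.
Step 3:
                    J           X
  init          2.023      0.1644
  Δ          -0.07167     0.07167
  eq            1.952      0.2361
  solve Keq expr → x = 0.03583; check Q = 0.01463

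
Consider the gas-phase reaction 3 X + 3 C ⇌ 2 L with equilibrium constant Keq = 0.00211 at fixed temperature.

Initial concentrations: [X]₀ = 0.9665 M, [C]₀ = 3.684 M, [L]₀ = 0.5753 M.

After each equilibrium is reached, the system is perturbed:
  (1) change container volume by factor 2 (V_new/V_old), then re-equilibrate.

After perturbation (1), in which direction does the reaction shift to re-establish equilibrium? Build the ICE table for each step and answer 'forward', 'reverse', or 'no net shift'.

Direction: reverse

Q₀ = 0.007332 vs Keq = 0.00211 ⇒ Q>K, reverse
Step 1:
                    X           C           L
  init         0.9665       3.684      0.5753
  Δ            0.1993      0.1993     -0.1329
  eq            1.166       3.883      0.4424
  solve Keq expr → x = -0.06643; check Q = 0.00211
Then change container volume by factor 2 (V_new/V_old).
Step 2:
                    X           C           L
  init         0.5829       1.942      0.2212
  Δ            0.1872      0.1872     -0.1248
  eq           0.7701       2.129     0.09642
  solve Keq expr → x = -0.0624; check Q = 0.00211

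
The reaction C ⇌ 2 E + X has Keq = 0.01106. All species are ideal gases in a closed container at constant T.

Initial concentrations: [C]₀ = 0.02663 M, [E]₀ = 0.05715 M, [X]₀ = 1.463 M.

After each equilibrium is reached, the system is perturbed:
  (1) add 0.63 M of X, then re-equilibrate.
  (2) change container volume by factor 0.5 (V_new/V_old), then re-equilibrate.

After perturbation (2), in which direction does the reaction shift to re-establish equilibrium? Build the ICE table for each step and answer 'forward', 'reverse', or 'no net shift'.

Q₀ = 0.1794 vs Keq = 0.01106 ⇒ Q>K, reverse
Step 1:
                    C           E           X
  Initial     0.02663     0.05715       1.463
  Change      0.01921    -0.03841    -0.01921
  Equil       0.04584     0.01874       1.444
  solve Keq expr → x = -0.01921; check Q = 0.01106
Then add 0.63 M of X.
Step 2:
                    C           E           X
  Initial     0.04584     0.01874       2.074
  Change     0.001428   -0.002856   -0.001428
  Equil       0.04726     0.01588       2.072
  solve Keq expr → x = -0.001428; check Q = 0.01106
Then change container volume by factor 0.5 (V_new/V_old).
Step 3:
                    C           E           X
  Initial     0.09453     0.03176       4.145
  Change      0.00762    -0.01524    -0.00762
  Equil        0.1021     0.01653       4.137
  solve Keq expr → x = -0.00762; check Q = 0.01106

Direction: reverse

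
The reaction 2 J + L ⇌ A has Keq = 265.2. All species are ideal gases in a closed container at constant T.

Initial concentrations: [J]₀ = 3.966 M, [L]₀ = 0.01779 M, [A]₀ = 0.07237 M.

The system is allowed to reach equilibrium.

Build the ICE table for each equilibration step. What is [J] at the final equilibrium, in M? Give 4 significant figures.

[J]_eq = 3.93 M

Q₀ = 0.2586 vs Keq = 265.2 ⇒ Q<K, forward
Step 1:
                   J          L          A
  Initial      3.966    0.01779    0.07237
  Change    -0.03554   -0.01777    0.01777
  Equil         3.93 2.2001e-05    0.09014
  solve Keq expr → x = 0.01777; check Q = 265.2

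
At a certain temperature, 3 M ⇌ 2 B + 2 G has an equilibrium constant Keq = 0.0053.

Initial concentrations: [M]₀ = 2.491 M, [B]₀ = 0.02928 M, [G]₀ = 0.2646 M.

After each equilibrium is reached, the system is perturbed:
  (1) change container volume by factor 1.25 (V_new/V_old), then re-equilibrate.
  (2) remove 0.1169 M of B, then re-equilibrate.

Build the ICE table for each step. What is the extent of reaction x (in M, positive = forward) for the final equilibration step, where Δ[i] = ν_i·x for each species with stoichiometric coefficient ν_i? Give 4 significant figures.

x = 0.03052 M

Q₀ = 3.8833e-06 vs Keq = 0.0053 ⇒ Q<K, forward
Step 1:
                    M           B           G
  Initial       2.491     0.02928      0.2646
  Change      -0.4844      0.3229      0.3229
  Equil         2.007      0.3522      0.5875
  solve Keq expr → x = 0.1615; check Q = 0.0053
Then change container volume by factor 1.25 (V_new/V_old).
Step 2:
                    M           B           G
  Initial       1.605      0.2818        0.47
  Change     -0.02406     0.01604     0.01604
  Equil         1.581      0.2978      0.4861
  solve Keq expr → x = 0.00802; check Q = 0.0053
Then remove 0.1169 M of B.
Step 3:
                    M           B           G
  Initial       1.581      0.1809      0.4861
  Change     -0.09155     0.06103     0.06103
  Equil          1.49      0.2419      0.5471
  solve Keq expr → x = 0.03052; check Q = 0.0053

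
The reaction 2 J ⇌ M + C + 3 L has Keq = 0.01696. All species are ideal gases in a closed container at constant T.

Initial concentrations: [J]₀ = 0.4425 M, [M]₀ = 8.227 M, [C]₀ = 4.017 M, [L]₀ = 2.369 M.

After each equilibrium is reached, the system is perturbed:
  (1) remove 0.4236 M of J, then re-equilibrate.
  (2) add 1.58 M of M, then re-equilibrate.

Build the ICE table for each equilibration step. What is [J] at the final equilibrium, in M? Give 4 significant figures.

[J]_eq = 1.525 M

Q₀ = 2244 vs Keq = 0.01696 ⇒ Q>K, reverse
Step 1:
                   J          M          C          L
  I           0.4425      8.227      4.017      2.369
  C            1.488    -0.7439    -0.7439     -2.232
  E             1.93      7.483      3.273     0.1372
  solve Keq expr → x = -0.7439; check Q = 0.01696
Then remove 0.4236 M of J.
Step 2:
                   J          M          C          L
  I            1.507      7.483      3.273     0.1372
  C          0.01339  -0.006693  -0.006693   -0.02008
  E             1.52      7.476      3.266     0.1171
  solve Keq expr → x = -0.006693; check Q = 0.01696
Then add 1.58 M of M.
Step 3:
                   J          M          C          L
  I             1.52      9.056      3.266     0.1171
  C         0.004659  -0.002329  -0.002329  -0.006988
  E            1.525      9.054      3.264     0.1101
  solve Keq expr → x = -0.002329; check Q = 0.01696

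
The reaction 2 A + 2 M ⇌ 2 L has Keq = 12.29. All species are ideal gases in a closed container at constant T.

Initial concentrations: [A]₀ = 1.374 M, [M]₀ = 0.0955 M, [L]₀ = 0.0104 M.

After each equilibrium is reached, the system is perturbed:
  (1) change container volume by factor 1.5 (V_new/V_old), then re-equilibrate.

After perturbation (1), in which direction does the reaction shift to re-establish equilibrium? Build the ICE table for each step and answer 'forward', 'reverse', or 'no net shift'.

Q₀ = 0.006282 vs Keq = 12.29 ⇒ Q<K, forward
Step 1:
                  A         M         L
  Initial     1.374    0.0955    0.0104
  Change   -0.07642  -0.07642   0.07642
  Equil       1.298   0.01908   0.08682
  solve Keq expr → x = 0.03821; check Q = 12.29
Then change container volume by factor 1.5 (V_new/V_old).
Step 2:
                  A         M         L
  Initial    0.8651   0.01272   0.05788
  Change   0.004713  0.004713 -0.004713
  Equil      0.8698   0.01744   0.05316
  solve Keq expr → x = -0.002356; check Q = 12.29

Direction: reverse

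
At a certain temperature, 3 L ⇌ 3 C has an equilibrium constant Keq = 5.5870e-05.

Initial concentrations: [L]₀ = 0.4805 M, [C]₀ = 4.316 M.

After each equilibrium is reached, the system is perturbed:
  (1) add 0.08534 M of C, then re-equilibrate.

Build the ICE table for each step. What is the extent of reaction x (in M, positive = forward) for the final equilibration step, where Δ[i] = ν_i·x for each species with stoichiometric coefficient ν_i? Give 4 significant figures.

x = -0.0274 M

Q₀ = 724.7 vs Keq = 5.5870e-05 ⇒ Q>K, reverse
Step 1:
                  L         C
  init       0.4805     4.316
  Δ           4.139    -4.139
  eq           4.62    0.1766
  solve Keq expr → x = -1.38; check Q = 5.5870e-05
Then add 0.08534 M of C.
Step 2:
                  L         C
  init         4.62     0.262
  Δ          0.0822   -0.0822
  eq          4.702    0.1798
  solve Keq expr → x = -0.0274; check Q = 5.5870e-05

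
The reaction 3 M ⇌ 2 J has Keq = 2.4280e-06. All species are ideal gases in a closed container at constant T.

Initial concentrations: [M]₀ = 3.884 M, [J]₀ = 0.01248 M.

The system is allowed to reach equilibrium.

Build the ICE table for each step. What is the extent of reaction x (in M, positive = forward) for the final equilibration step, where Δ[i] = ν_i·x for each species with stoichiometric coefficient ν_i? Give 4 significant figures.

Q₀ = 2.6582e-06 vs Keq = 2.4280e-06 ⇒ Q>K, reverse
Step 1:
                  M         J
  I           3.884   0.01248
  C       8.2332e-04 -5.4888e-04
  E           3.885   0.01193
  solve Keq expr → x = -2.7444e-04; check Q = 2.4280e-06

x = -2.7444e-04 M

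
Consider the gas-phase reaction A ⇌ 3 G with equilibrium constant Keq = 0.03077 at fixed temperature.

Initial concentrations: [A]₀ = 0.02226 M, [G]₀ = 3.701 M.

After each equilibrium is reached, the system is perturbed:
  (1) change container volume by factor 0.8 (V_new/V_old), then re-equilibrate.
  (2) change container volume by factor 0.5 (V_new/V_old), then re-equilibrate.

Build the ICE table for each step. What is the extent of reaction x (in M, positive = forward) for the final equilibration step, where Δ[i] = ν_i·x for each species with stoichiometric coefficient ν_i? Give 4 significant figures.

x = -0.08607 M

Q₀ = 2277 vs Keq = 0.03077 ⇒ Q>K, reverse
Step 1:
                    A           G
  Initial     0.02226       3.701
  Change        1.124      -3.373
  Equil         1.147       0.328
  solve Keq expr → x = -1.124; check Q = 0.03077
Then change container volume by factor 0.8 (V_new/V_old).
Step 2:
                    A           G
  Initial       1.433        0.41
  Change      0.01839    -0.05516
  Equil         1.452      0.3548
  solve Keq expr → x = -0.01839; check Q = 0.03077
Then change container volume by factor 0.5 (V_new/V_old).
Step 3:
                    A           G
  Initial       2.903      0.7096
  Change      0.08607     -0.2582
  Equil         2.989      0.4514
  solve Keq expr → x = -0.08607; check Q = 0.03077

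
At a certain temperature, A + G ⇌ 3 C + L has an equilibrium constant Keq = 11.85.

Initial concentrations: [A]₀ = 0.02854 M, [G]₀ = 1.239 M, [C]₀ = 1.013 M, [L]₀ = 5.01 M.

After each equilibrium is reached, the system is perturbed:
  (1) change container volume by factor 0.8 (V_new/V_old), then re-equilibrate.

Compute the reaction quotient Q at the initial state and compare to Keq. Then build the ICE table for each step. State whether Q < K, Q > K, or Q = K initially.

Q₀ = 147.3; Q > K (proceeds reverse)

Q₀ = 147.3 vs Keq = 11.85 ⇒ Q>K, reverse
Step 1:
                    A           G           C           L
  Initial     0.02854       1.239       1.013        5.01
  Change      0.09363     0.09363     -0.2809    -0.09363
  Equil        0.1222       1.333      0.7321       4.916
  solve Keq expr → x = -0.09363; check Q = 11.85
Then change container volume by factor 0.8 (V_new/V_old).
Step 2:
                    A           G           C           L
  Initial      0.1527       1.666      0.9151       6.145
  Change      0.02612     0.02612    -0.07836    -0.02612
  Equil        0.1788       1.692      0.8368       6.119
  solve Keq expr → x = -0.02612; check Q = 11.85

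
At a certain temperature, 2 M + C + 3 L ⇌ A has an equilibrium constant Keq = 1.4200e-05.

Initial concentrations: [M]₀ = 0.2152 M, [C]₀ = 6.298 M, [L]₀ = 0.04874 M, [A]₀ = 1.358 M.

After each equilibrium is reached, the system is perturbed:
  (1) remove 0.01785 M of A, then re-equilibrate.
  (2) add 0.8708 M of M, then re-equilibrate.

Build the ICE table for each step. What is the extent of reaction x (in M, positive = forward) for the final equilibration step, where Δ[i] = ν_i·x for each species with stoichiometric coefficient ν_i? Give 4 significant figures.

x = 0.02815 M

Q₀ = 4.0212e+04 vs Keq = 1.4200e-05 ⇒ Q>K, reverse
Step 1:
                  M         C         L         A
  I          0.2152     6.298   0.04874     1.358
  C           2.609     1.304     3.913    -1.304
  E           2.824     7.602     3.962   0.05355
  solve Keq expr → x = -1.304; check Q = 1.4200e-05
Then remove 0.01785 M of A.
Step 2:
                  M         C         L         A
  I           2.824     7.602     3.962    0.0357
  C        -0.02975  -0.01488  -0.04463   0.01488
  E           2.794     7.588     3.917   0.05058
  solve Keq expr → x = 0.01488; check Q = 1.4200e-05
Then add 0.8708 M of M.
Step 3:
                  M         C         L         A
  I           3.665     7.588     3.917   0.05058
  C         -0.0563  -0.02815  -0.08445   0.02815
  E           3.609     7.559     3.833   0.07873
  solve Keq expr → x = 0.02815; check Q = 1.4200e-05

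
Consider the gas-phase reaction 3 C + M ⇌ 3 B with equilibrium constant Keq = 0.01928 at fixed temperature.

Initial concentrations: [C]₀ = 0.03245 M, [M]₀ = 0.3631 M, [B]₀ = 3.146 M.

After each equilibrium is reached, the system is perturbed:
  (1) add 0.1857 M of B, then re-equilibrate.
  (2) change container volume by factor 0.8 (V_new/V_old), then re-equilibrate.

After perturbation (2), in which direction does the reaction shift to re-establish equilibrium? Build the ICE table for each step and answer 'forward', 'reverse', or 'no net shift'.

Direction: forward

Q₀ = 2.5096e+06 vs Keq = 0.01928 ⇒ Q>K, reverse
Step 1:
                  C         M         B
  I         0.03245    0.3631     3.146
  C           2.445    0.8148    -2.445
  E           2.477     1.178    0.7015
  solve Keq expr → x = -0.8148; check Q = 0.01928
Then add 0.1857 M of B.
Step 2:
                  C         M         B
  I           2.477     1.178    0.8872
  C          0.1373   0.04578   -0.1373
  E           2.614     1.224    0.7498
  solve Keq expr → x = -0.04578; check Q = 0.01928
Then change container volume by factor 0.8 (V_new/V_old).
Step 3:
                  C         M         B
  I           3.268      1.53    0.9373
  C        -0.05239  -0.01746   0.05239
  E           3.216     1.512    0.9897
  solve Keq expr → x = 0.01746; check Q = 0.01928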